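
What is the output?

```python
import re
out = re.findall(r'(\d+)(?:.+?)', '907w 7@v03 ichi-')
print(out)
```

`findall` collects group 1 from each match (3 total).

['907', '7', '03']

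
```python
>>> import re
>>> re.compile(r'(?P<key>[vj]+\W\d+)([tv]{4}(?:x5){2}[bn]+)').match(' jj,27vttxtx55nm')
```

The pattern matches one or more of one of [vj], then a non-word character, then one or more of a digit (captured as 'key'); then exactly 4 of one of [tv], then the literal 'x5' repeated 2 times, then one or more of one of [bn] (captured).
`match` is anchored at position 0; if the pattern doesn't fit there, it returns None.
Here the string doesn't start with a match, so the call returns None.

None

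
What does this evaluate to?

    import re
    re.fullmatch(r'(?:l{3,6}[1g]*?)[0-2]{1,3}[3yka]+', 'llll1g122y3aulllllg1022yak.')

`re.fullmatch` is like wrapping the pattern in `^…$` (in single-line mode).
Here the pattern can't cover the whole string, so the call returns None.

None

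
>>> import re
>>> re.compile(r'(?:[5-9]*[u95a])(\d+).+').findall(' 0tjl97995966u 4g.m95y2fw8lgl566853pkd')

This matches zero or more of a character in [5-9], then one of [u95a] (non-capturing group); then one or more of a digit (captured); then one or more of any character.
Matches: at [5:38] match '97995966u 4g.m95y2fw8lgl566853pkd', group 1 = '66'.
With a single group, `findall` returns only what that group captured — 1 item.

['66']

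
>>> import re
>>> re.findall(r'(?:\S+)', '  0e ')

The pattern matches one or more of a non-whitespace character (non-capturing group).
Matches: at [2:4] → '0e'.
Since nothing is captured, `findall` lists the 1 matched substring directly.

['0e']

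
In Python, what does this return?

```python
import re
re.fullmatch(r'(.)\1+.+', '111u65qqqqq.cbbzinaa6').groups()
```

The match spans [0:21] → '111u65qqqqq.cbbzinaa6'.
Captured: group 1 = '1'.

('1',)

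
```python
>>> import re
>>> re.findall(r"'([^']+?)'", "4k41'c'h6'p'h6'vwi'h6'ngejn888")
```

Walking the string: at [4:7] match "'c'", group 1 = 'c'; at [9:12] match "'p'", group 1 = 'p'; at [14:19] match "'vwi'", group 1 = 'vwi'.
With a single group, `findall` returns only what that group captured — 3 items.

['c', 'p', 'vwi']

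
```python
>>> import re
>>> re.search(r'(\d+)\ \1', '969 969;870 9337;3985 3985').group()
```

'969 969'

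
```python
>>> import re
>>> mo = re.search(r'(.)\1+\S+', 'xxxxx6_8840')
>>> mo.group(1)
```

A backreference is literal: `\1` must see the identical characters the first group matched.
Unlike `match`, `search` isn't anchored — it looks for the pattern anywhere in the string.
The match spans [0:11] → 'xxxxx6_8840'.
Captured: group 1 = 'x'.

'x'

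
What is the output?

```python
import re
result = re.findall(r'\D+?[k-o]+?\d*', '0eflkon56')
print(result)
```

Lazy quantifiers expand one character at a time until the remainder of the pattern can match.
`findall` yields the raw match text (2 of them) because the pattern has no groups.

['efl', 'ko']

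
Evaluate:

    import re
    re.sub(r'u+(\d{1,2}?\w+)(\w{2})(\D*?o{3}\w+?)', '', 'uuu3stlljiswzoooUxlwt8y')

Pattern: one or more of a literal 'u'; then 1 to 2 of a digit (lazy), then one or more of a word character (captured); then exactly 2 of a word character (captured); then zero or more of a non-digit (lazy), then exactly 3 of the literal 'o', then one or more of a word character (lazy) (captured).
Lazy quantifiers expand one character at a time until the remainder of the pattern can match.
Matches: at [0:17] → 'uuu3stlljiswzoooU'.
Each match is replaced by ''.

'xlwt8y'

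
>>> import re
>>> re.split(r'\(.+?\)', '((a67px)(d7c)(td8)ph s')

['', '', '', 'ph s']

Lazy quantifiers expand one character at a time until the remainder of the pattern can match.
Each match becomes a cut point; 4 segments remain.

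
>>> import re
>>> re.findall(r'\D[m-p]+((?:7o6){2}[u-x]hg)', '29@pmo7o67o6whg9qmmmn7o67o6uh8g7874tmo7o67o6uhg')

The pattern matches a non-digit, then one or more of a character in [m-p]; then the literal '7o6' repeated 2 times, then a character in [u-x], then the literal 'hg' (captured).
Walking the string: at [2:15] match '@pmo7o67o6whg', group 1 = '7o67o6whg'; at [35:47] match 'tmo7o67o6uhg', group 1 = '7o67o6uhg'.
With a single group, `findall` returns only what that group captured — 2 items.

['7o67o6whg', '7o67o6uhg']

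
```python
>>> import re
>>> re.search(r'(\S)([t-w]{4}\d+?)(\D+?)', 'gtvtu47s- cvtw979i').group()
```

'gtvtu47s'

The `?` after the quantifier makes it lazy — it takes as little as possible before letting the rest of the pattern try.
The match spans [0:8] → 'gtvtu47s'.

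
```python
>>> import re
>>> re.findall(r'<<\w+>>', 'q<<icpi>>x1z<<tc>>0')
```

['<<icpi>>', '<<tc>>']

Walking the string: at [1:9] → '<<icpi>>'; at [12:18] → '<<tc>>'.
With no groups in the pattern, `findall` gives back each whole match — 2 here.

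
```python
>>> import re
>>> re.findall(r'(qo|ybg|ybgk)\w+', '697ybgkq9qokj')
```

['ybg']

`|` is ordered: at each position the engine commits to the first alternative that works.
With a single group, `findall` returns only what that group captured — 1 item.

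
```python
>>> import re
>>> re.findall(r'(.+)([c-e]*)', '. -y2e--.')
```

[('. -y2e--.', '')]

Pattern: one or more of any character (captured); then zero or more of a character in [c-e] (captured).
Scanning left to right: at [0:9] match '. -y2e--.', groups = ('. -y2e--.', '').
`findall` packs the 2 group values into a tuple for every match.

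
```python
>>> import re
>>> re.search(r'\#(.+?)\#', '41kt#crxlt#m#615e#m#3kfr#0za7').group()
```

The `?` after the quantifier makes it lazy — it takes as little as possible before letting the rest of the pattern try.
`re.search` scans for the first position where the pattern succeeds.
The match spans [4:11] → '#crxlt#'.
Captured: group 1 = 'crxlt'.

'#crxlt#'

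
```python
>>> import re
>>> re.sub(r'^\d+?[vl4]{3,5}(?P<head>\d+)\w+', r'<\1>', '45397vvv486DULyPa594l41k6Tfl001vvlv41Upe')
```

The replacement refers to a captured group, so each match is rewritten using its own captured text.

'<86>'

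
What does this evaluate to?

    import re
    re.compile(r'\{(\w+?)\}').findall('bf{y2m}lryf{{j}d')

['y2m', 'j']

Matches: at [2:7] match '{y2m}', group 1 = 'y2m'; at [12:15] match '{j}', group 1 = 'j'.
Because there's exactly one group, `findall` drops the full match and keeps group 1 from each hit.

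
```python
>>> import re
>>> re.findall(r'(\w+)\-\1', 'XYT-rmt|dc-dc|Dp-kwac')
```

['dc']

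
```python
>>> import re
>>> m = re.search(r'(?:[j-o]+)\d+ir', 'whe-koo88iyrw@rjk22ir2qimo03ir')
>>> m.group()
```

'jk22ir'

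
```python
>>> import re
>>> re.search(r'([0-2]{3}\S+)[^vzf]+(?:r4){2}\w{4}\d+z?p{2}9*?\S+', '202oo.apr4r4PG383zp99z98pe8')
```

Pattern: exactly 3 of a character in [0-2], then one or more of a non-whitespace character (captured); then one or more of any character except [vzf], then the literal 'r4' repeated 2 times, then exactly 4 of a word character; then one or more of a digit; then optionally the literal 'z', then exactly 2 of a literal 'p'; then zero or more of the literal '9' (lazy), then one or more of a non-whitespace character.
Here no position works, so the call returns None.

None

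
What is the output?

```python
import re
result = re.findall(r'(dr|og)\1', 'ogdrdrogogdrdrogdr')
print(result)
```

['dr', 'og', 'dr']

`\1` has to match the exact text group 1 already captured.
Scanning left to right: at [2:6] match 'drdr', group 1 = 'dr'; at [6:10] match 'ogog', group 1 = 'og'; at [10:14] match 'drdr', group 1 = 'dr'.
`findall` collects group 1 from each match (3 total).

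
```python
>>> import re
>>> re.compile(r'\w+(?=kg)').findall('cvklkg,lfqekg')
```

The positive lookaround only admits positions where the adjacent text matches; those characters stay outside the span.
Since nothing is captured, `findall` lists the 2 matched substrings directly.

['cvkl', 'lfqe']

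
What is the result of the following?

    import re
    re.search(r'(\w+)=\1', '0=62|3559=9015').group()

A backreference is literal: `\1` must see the identical characters the first group matched.
The match spans [8:11] → '9=9'.

'9=9'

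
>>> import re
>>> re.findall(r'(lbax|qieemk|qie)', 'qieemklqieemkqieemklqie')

Alternation isn't longest-match — the leftmost alternative that fits at this position is chosen.
`findall` collects group 1 from each match (4 total).

['qieemk', 'qieemk', 'qieemk', 'qie']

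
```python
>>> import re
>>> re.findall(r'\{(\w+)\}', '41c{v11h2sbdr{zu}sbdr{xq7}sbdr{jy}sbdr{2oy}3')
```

['zu', 'xq7', 'jy', '2oy']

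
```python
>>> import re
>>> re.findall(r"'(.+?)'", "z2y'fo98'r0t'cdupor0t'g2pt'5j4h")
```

['fo98', 'cdupor0t']

The `?` after the quantifier makes it lazy — it takes as little as possible before letting the rest of the pattern try.
Walking the string: at [3:9] match "'fo98'", group 1 = 'fo98'; at [12:22] match "'cdupor0t'", group 1 = 'cdupor0t'.
`findall` collects group 1 from each match (2 total).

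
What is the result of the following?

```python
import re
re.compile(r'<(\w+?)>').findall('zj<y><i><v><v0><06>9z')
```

['y', 'i', 'v', 'v0', '06']

With a single group, `findall` returns only what that group captured — 5 items.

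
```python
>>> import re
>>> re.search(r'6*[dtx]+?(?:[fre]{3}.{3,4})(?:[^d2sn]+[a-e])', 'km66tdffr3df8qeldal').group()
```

'66tdffr3df8qeld'

The match spans [2:17] → '66tdffr3df8qeld'.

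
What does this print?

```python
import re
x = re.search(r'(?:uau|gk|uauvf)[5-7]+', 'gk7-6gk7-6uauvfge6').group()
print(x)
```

gk7

The match spans [0:3] → 'gk7'.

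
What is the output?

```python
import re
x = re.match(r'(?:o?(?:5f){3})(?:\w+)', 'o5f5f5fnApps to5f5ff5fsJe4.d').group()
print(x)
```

Pattern: optionally a literal 'o', then the literal '5f' repeated 3 times (non-capturing group); then one or more of a word character (non-capturing group).
`re.match` only tries the pattern at the start of the string.
The match spans [0:12] → 'o5f5f5fnApps'.

o5f5f5fnApps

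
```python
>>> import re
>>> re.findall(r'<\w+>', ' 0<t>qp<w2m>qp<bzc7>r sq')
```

Since nothing is captured, `findall` lists the 3 matched substrings directly.

['<t>', '<w2m>', '<bzc7>']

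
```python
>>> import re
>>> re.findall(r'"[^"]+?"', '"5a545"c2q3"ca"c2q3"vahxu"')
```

['"5a545"', '"ca"', '"vahxu"']

`findall` yields the raw match text (3 of them) because the pattern has no groups.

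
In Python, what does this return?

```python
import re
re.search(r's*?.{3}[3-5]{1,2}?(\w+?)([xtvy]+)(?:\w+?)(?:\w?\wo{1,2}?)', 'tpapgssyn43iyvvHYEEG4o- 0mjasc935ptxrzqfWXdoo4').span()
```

(5, 22)

The match spans [5:22] → 'ssyn43iyvvHYEEG4o'.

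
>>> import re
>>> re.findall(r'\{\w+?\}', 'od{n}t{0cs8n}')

Scanning left to right: at [2:5] → '{n}'; at [6:13] → '{0cs8n}'.
Since nothing is captured, `findall` lists the 2 matched substrings directly.

['{n}', '{0cs8n}']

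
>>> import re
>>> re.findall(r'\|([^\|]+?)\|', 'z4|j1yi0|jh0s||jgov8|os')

['j1yi0', 'jgov8']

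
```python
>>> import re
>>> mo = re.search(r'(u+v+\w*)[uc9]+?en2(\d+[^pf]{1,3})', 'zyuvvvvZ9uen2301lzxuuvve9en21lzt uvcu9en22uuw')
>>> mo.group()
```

Pattern: one or more of a literal 'u', then one or more of the literal 'v', then zero or more of a word character (captured); then one or more of one of [uc9] (lazy), then the literal 'en2'; then one or more of a digit, then 1 to 3 of any character except [pf] (captured).
The match spans [2:32] → 'uvvvvZ9uen2301lzxuuvve9en21lzt'.

'uvvvvZ9uen2301lzxuuvve9en21lzt'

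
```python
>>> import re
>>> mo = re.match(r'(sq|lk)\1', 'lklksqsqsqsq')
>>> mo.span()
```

(0, 4)

The backreference `\1` re-matches whatever the first group consumed, character for character.
`match` is anchored at position 0; if the pattern doesn't fit there, it returns None.
The match spans [0:4] → 'lklk'.
Captured: group 1 = 'lk'.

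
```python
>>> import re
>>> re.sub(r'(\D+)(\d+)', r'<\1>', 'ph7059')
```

Pattern: one or more of a non-digit (captured); then one or more of a digit (captured).
Matches: at [0:6] → 'ph7059'.
Each match is replaced using the text its own group 1 captured.

'<ph>'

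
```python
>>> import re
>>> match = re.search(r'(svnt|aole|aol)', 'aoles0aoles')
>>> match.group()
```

`|` is ordered: at each position the engine commits to the first alternative that works.
The match spans [0:4] → 'aole'.

'aole'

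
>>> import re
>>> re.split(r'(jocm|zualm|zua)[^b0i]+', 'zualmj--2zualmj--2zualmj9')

['', 'zualm', '']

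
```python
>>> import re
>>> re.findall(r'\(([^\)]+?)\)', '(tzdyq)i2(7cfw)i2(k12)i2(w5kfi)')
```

Walking the string: at [0:7] match '(tzdyq)', group 1 = 'tzdyq'; at [9:15] match '(7cfw)', group 1 = '7cfw'; at [17:22] match '(k12)', group 1 = 'k12'; at [24:31] match '(w5kfi)', group 1 = 'w5kfi'.
`findall` collects group 1 from each match (4 total).

['tzdyq', '7cfw', 'k12', 'w5kfi']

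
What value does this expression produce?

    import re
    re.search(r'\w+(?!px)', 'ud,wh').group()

'ud'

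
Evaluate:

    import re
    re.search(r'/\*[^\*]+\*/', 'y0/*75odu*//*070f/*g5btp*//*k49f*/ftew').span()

The match spans [2:11] → '/*75odu*/'.

(2, 11)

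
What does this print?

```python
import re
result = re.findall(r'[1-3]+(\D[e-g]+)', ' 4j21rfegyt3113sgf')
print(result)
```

['rfeg', 'sgf']

The pattern matches one or more of a character in [1-3]; then a non-digit, then one or more of a character in [e-g] (captured).
Scanning left to right: at [3:9] match '21rfeg', group 1 = 'rfeg'; at [11:18] match '3113sgf', group 1 = 'sgf'.
`findall` collects group 1 from each match (2 total).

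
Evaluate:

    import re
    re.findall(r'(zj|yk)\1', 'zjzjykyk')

After group 1 captures some text, `\1` only succeeds where that same text appears again.
Because there's exactly one group, `findall` drops the full match and keeps group 1 from each hit.

['zj', 'yk']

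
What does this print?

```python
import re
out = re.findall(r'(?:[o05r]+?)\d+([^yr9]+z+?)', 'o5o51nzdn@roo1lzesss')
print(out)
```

['o51nz', 'lz']

The pattern matches one or more of one of [o05r] (lazy) (non-capturing group); then one or more of a digit; then one or more of any character except [yr9], then one or more of a literal 'z' (lazy) (captured).
A non-greedy quantifier consumes as few characters as it can — just enough that the remainder of the pattern still matches from where it stops; whatever follows it matches normally.
Walking the string: at [0:7] match 'o5o51nz', group 1 = 'o51nz'; at [10:16] match 'roo1lz', group 1 = 'lz'.
Because there's exactly one group, `findall` drops the full match and keeps group 1 from each hit.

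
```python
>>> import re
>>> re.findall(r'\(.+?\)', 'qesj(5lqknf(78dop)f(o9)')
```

['(5lqknf(78dop)', '(o9)']

Scanning left to right: at [4:18] → '(5lqknf(78dop)'; at [19:23] → '(o9)'.
`findall` yields the raw match text (2 of them) because the pattern has no groups.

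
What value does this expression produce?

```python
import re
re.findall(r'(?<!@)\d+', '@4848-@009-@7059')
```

['848', '09', '059']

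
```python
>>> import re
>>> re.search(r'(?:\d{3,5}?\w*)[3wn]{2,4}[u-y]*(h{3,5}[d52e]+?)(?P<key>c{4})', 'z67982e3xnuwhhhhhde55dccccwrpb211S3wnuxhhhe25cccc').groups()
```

The match spans [1:49] → '67982e3xnuwhhhhhde55dccccwrpb211S3wnuxhhhe25cccc'.
Captured: group 1 = 'hhhe25', group 2 = 'cccc'.

('hhhe25', 'cccc')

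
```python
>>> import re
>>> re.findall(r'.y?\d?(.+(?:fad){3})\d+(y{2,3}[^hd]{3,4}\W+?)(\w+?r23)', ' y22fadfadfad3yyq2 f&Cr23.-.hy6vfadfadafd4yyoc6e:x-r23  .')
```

Pattern: any character, then optionally a literal 'y', then optionally a digit; then one or more of any character, then the literal 'fad' repeated 3 times (captured); then one or more of a digit; then 2 to 3 of the literal 'y', then 3 to 4 of any character except [hd], then one or more of a non-word character (lazy) (captured); then one or more of a word character (lazy), then the literal 'r23' (captured).
Walking the string: at [0:25] match ' y22fadfadfad3yyq2 f&Cr23', groups = ('2fadfadfad', 'yyq2 f&', 'Cr23').
With 3 capturing groups, `findall` returns a 3-tuple per match.

[('2fadfadfad', 'yyq2 f&', 'Cr23')]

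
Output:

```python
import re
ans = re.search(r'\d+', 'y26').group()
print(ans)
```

26

Pattern: one or more of a digit.
Unlike `match`, `search` isn't anchored — it looks for the pattern anywhere in the string.
The match spans [1:3] → '26'.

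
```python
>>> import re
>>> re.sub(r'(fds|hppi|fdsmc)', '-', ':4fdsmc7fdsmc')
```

':4-mc7-mc'

`|` is ordered: at each position the engine commits to the first alternative that works.
Matches: at [2:5] → 'fds'; at [8:11] → 'fds'.
`sub` substitutes '-' at each match site.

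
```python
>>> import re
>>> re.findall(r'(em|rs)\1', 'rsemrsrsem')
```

['rs']

`\1` is not a pattern — it's the concrete string captured by group 1, re-applied verbatim.
Walking the string: at [4:8] match 'rsrs', group 1 = 'rs'.
With a single group, `findall` returns only what that group captured — 1 item.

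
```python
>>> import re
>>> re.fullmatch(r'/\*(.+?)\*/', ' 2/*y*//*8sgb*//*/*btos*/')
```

For `fullmatch`, every character of the input must be accounted for by the pattern.
Here the string isn't matched end-to-end, so the call returns None.

None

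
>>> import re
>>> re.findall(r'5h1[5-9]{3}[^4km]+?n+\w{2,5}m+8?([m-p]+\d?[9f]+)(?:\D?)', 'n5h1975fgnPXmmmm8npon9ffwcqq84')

Pattern: the literal '5h1', then exactly 3 of a character in [5-9]; then one or more of any character except [4km] (lazy), then one or more of a literal 'n', then 2 to 5 of a word character; then one or more of a literal 'm', then optionally a literal '8'; then one or more of a character in [m-p], then optionally a digit, then one or more of one of [9f] (captured); then optionally a non-digit (non-capturing group).
Matches: at [1:25] match '5h1975fgnPXmmmm8npon9ffw', group 1 = 'npon9ff'.
`findall` collects group 1 from the one match (1 total).

['npon9ff']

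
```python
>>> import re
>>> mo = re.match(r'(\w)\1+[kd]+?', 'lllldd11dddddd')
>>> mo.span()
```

After group 1 captures some text, `\1` only succeeds where that same text appears again.
`re.match` only tries the pattern at the start of the string.
The match spans [0:5] → 'lllld'.
Captured: group 1 = 'l'.

(0, 5)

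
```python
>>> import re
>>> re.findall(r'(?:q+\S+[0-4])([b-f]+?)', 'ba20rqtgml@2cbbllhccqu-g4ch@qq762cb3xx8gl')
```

['c']

Because the quantifier is non-greedy, it stops expanding at the earliest point where the rest of the pattern can succeed.
Because there's exactly one group, `findall` drops the full match and keeps group 1 from the one hit.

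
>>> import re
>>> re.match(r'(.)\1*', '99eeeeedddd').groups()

('9',)

The match spans [0:2] → '99'.
Captured: group 1 = '9'.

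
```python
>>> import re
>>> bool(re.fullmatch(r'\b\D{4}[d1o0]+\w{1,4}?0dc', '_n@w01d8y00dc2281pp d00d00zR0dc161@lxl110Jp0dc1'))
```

False

Pattern: a word boundary (`\b`, zero-width); then exactly 4 of a non-digit, then one or more of one of [d1o0]; then 1 to 4 of a word character (lazy), then the literal '0dc'.
`re.fullmatch` is like wrapping the pattern in `^…$` (in single-line mode).
Here there's no way to consume every character, so the call returns None, and `bool(None)` is False.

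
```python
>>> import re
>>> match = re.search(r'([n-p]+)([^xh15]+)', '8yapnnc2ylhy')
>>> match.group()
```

'pnnc2yl'

This matches one or more of a character in [n-p] (captured); then one or more of any character except [xh15] (captured).
`re.search` scans for the first position where the pattern succeeds.
The match spans [3:10] → 'pnnc2yl'.
Captured: group 1 = 'pnn', group 2 = 'c2yl'.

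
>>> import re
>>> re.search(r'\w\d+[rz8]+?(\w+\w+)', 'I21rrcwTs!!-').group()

The match spans [0:9] → 'I21rrcwTs'.

'I21rrcwTs'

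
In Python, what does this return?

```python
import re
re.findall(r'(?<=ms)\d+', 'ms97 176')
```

Lookahead/lookbehind check context without consuming it, so the matched span excludes the asserted characters.
With no groups in the pattern, `findall` gives back each whole match — 1 here.

['97']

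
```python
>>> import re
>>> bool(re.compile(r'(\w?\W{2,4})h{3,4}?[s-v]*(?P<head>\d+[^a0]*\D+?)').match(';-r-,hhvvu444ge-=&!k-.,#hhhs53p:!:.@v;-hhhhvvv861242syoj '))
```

False

Pattern: optionally a word character, then 2 to 4 of a non-word character (captured); then 3 to 4 of the literal 'h' (lazy), then zero or more of a character in [s-v]; then one or more of a digit, then zero or more of any character except [a0], then one or more of a non-digit (lazy) (captured as 'head').
`re.match` won't scan ahead — the pattern has to work from the very first character.
Here the pattern fails at index 0, so the call returns None, and `bool(None)` is False.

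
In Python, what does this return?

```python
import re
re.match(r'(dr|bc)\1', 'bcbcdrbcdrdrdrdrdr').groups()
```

('bc',)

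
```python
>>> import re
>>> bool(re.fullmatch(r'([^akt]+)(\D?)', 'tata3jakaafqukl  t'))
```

The pattern matches one or more of any character except [akt] (captured); then optionally a non-digit (captured).
For `fullmatch`, every character of the input must be accounted for by the pattern.
Here there's no way to consume every character, so the call returns None, and `bool(None)` is False.

False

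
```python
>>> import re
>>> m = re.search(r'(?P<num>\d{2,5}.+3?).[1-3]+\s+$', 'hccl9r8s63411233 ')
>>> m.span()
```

(8, 17)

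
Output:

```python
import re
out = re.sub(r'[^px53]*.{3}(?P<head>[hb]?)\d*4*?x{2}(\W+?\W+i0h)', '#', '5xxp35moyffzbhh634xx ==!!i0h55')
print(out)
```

5xxp35#55

Pattern: zero or more of any character except [px53], then exactly 3 of any character; then optionally one of [hb] (captured as 'head'); then zero or more of a digit, then zero or more of the literal '4' (lazy), then exactly 2 of a literal 'x'; then one or more of a non-word character (lazy), then one or more of a non-word character, then the literal 'i0h' (captured).
Matches: at [6:28] → 'moyffzbhh634xx ==!!i0h'.
`sub` substitutes '#' at each match site.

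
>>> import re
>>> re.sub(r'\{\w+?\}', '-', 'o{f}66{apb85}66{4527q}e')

'o-66-66-e'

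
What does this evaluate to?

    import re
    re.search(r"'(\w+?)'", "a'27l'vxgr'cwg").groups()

The match spans [1:6] → "'27l'".
Captured: group 1 = '27l'.

('27l',)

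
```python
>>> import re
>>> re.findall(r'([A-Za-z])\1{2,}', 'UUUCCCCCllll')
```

['U', 'C', 'l']

After group 1 captures some text, `\1` only succeeds where that same text appears again.
One capturing group, so `findall` returns just the captured substring from each match — 3 in all.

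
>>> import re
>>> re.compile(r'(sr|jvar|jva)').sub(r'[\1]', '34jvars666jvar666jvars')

Alternation tries branches left to right and keeps the first one that lets the overall match succeed at that position.
The replacement refers to a captured group, so each match is rewritten using its own captured text.

'34[jvar]s666[jvar]666[jvar]s'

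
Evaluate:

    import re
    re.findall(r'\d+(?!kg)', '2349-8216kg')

['2349', '821']

`(?!…)`/`(?<!…)` only lets a position through if the neighbouring text does NOT match; no characters are consumed.
No capturing groups, so `findall` returns the 2 full match strings.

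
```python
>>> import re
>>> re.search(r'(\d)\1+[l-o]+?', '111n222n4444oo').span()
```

A backreference is literal: `\1` must see the identical characters the first group matched.
The match spans [0:4] → '111n'.

(0, 4)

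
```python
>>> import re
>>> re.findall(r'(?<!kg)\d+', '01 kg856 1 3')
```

['01', '56', '1', '3']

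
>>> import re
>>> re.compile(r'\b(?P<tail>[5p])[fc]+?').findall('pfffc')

Pattern: a word boundary (`\b`, zero-width); then one of [5p] (captured as 'tail'); then one or more of one of [fc] (lazy).
`findall` collects group 1 from the one match (1 total).

['p']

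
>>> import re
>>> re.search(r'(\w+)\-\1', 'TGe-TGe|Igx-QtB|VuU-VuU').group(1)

'TGe'

`\1` is not a pattern — it's the concrete string captured by group 1, re-applied verbatim.
Unlike `match`, `search` isn't anchored — it looks for the pattern anywhere in the string.
The match spans [0:7] → 'TGe-TGe'.
Captured: group 1 = 'TGe'.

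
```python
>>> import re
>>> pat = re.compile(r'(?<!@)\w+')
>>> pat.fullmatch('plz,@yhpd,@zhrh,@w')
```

`(?!…)`/`(?<!…)` only lets a position through if the neighbouring text does NOT match; no characters are consumed.
`fullmatch` succeeds only if the pattern covers the string from start to end.
Here the string isn't matched end-to-end, so the call returns None.

None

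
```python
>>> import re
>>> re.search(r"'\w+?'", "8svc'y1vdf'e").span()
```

(4, 11)

The match spans [4:11] → "'y1vdf'".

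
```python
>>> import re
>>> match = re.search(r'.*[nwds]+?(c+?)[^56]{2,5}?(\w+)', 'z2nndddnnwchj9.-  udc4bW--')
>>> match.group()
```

'z2nndddnnwchj9.-  udc4bW'

Pattern: zero or more of any character, then one or more of one of [nwds] (lazy); then one or more of a literal 'c' (lazy) (captured); then 2 to 5 of any character except [56] (lazy); then one or more of a word character (captured).
`re.search` tries every starting position until one works.
The match spans [0:24] → 'z2nndddnnwchj9.-  udc4bW'.
Captured: group 1 = 'c', group 2 = 'W'.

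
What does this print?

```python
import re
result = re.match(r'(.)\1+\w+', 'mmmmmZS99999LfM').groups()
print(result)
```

`\1` is not a pattern — it's the concrete string captured by group 1, re-applied verbatim.
`re.match` won't scan ahead — the pattern has to work from the very first character.
The match spans [0:15] → 'mmmmmZS99999LfM'.
Captured: group 1 = 'm'.

('m',)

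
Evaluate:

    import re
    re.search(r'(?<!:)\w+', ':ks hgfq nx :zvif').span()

(2, 3)

The negative lookahead/lookbehind blocks any match where the forbidden context is present.
`re.search` tries every starting position until one works.
The match spans [2:3] → 's'.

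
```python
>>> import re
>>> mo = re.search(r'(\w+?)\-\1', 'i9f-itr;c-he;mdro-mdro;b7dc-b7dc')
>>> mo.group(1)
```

'mdro'

`\1` has to match the exact text group 1 already captured.
`re.search` scans for the first position where the pattern succeeds.
The match spans [13:22] → 'mdro-mdro'.
Captured: group 1 = 'mdro'.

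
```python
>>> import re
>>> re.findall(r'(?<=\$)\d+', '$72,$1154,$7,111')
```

Lookahead/lookbehind check context without consuming it, so the matched span excludes the asserted characters.
Matches: at [1:3] → '72'; at [5:9] → '1154'; at [11:12] → '7'.
With no groups in the pattern, `findall` gives back each whole match — 3 here.

['72', '1154', '7']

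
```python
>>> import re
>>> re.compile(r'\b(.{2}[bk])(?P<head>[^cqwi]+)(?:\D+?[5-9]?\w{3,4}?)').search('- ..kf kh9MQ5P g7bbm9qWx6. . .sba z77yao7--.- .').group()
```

'g7bbm9qWx6'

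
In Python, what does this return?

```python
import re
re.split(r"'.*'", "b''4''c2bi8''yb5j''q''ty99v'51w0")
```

Matches to split on: at [1:28] → "''4''c2bi8''yb5j''q''ty99v'".
`split` removes every match and returns the 2 fragments in between.

['b', '51w0']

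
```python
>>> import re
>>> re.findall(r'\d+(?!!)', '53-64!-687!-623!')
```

['53', '6', '68', '62']

A negative assertion filters positions out without eating any characters.
With no groups in the pattern, `findall` gives back each whole match — 4 here.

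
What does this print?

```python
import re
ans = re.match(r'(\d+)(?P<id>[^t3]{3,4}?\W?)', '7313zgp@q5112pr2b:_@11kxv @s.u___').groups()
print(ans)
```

The pattern matches one or more of a digit (captured); then 3 to 4 of any character except [t3] (lazy), then optionally a non-word character (captured as 'id').
`match` is anchored at position 0; if the pattern doesn't fit there, it returns None.
The match spans [0:8] → '7313zgp@'.
Captured: group 1 = '7313', group 2 = 'zgp@'.

('7313', 'zgp@')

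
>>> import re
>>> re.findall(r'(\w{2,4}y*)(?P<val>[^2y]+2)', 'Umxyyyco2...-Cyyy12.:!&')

[('Umxyyy', 'co2'), ('Cyyy', '12')]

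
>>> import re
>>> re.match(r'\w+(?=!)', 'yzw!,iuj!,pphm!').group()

'yzw'

`re.match` only tries the pattern at the start of the string.
The match spans [0:3] → 'yzw'.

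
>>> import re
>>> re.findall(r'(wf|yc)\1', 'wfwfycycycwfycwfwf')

After group 1 captures some text, `\1` only succeeds where that same text appears again.
Matches: at [0:4] match 'wfwf', group 1 = 'wf'; at [4:8] match 'ycyc', group 1 = 'yc'; at [14:18] match 'wfwf', group 1 = 'wf'.
One capturing group, so `findall` returns just the captured substring from each match — 3 in all.

['wf', 'yc', 'wf']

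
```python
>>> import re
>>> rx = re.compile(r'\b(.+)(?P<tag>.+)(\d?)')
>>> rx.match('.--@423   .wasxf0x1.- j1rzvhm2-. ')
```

None

Pattern: a word boundary (`\b`, zero-width); then one or more of any character (captured); then one or more of any character (captured as 'tag'); then optionally a digit (captured).
`match` is anchored at position 0; if the pattern doesn't fit there, it returns None.
Here the pattern fails at index 0, so the call returns None.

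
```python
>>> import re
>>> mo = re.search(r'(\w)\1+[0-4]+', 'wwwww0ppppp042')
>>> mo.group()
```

'wwwww0'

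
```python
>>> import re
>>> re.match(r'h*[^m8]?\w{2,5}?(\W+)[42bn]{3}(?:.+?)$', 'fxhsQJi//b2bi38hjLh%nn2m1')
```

None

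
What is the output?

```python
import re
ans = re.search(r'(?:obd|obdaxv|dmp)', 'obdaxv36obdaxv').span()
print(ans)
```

The regex engine tests alternatives in the order written; an earlier branch that matches wins even if a later one would match more.
`re.search` tries every starting position until one works.
The match spans [0:3] → 'obd'.

(0, 3)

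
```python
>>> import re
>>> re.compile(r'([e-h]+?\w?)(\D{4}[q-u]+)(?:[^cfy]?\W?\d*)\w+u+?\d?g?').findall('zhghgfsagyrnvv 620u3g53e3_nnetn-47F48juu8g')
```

This matches one or more of a character in [e-h] (lazy), then optionally a word character (captured); then exactly 4 of a non-digit, then one or more of a character in [q-u] (captured); then optionally any character except [cfy], then optionally a non-word character, then zero or more of a digit (non-capturing group); then one or more of a word character; then one or more of a literal 'u' (lazy), then optionally a digit, then optionally the literal 'g'.
Walking the string: at [23:42] match 'e3_nnetn-47F48juu8g', groups = ('e3', '_nnet').
With 2 capturing groups, `findall` returns a 2-tuple per match.

[('e3', '_nnet')]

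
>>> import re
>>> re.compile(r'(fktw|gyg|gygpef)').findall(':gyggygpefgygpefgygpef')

`|` is ordered: at each position the engine commits to the first alternative that works.
With a single group, `findall` returns only what that group captured — 4 items.

['gyg', 'gyg', 'gyg', 'gyg']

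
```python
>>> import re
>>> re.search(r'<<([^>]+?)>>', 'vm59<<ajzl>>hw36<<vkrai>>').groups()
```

The match spans [4:12] → '<<ajzl>>'.
Captured: group 1 = 'ajzl'.

('ajzl',)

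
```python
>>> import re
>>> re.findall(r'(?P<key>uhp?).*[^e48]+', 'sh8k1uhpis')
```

One capturing group, so `findall` returns just the captured substring from the one match — 1 in all.

['uhp']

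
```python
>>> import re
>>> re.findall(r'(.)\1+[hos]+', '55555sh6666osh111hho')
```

['5', '6', '1']

The backreference `\1` re-matches whatever the first group consumed, character for character.
`findall` collects group 1 from each match (3 total).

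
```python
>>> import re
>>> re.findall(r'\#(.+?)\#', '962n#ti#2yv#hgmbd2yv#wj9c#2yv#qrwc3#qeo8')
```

With the lazy modifier that quantifier settles for the fewest repetitions that let the rest of the pattern succeed (the atoms after it are unaffected and can still be greedy).
Matches: at [4:8] match '#ti#', group 1 = 'ti'; at [11:21] match '#hgmbd2yv#', group 1 = 'hgmbd2yv'; at [25:30] match '#2yv#', group 1 = '2yv'.
With a single group, `findall` returns only what that group captured — 3 items.

['ti', 'hgmbd2yv', '2yv']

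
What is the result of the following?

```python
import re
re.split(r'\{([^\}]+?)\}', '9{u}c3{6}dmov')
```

`re.split` interleaves the captured-group text with the surrounding fragments.

['9', 'u', 'c3', '6', 'dmov']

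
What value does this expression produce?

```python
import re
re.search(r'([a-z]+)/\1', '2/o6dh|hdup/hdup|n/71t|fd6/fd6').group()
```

A backreference is literal: `\1` must see the identical characters the first group matched.
Unlike `match`, `search` isn't anchored — it looks for the pattern anywhere in the string.
The match spans [7:16] → 'hdup/hdup'.
Captured: group 1 = 'hdup'.

'hdup/hdup'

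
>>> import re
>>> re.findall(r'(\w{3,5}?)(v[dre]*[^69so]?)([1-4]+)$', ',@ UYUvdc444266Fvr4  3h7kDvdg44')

[('3h7kD', 'vdg', '44')]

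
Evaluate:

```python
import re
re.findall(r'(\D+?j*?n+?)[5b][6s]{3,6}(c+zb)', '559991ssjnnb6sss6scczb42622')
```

[('ssjnn', 'cczb')]

Pattern: one or more of a non-digit (lazy), then zero or more of a literal 'j' (lazy), then one or more of the literal 'n' (lazy) (captured); then one of [5b], then 3 to 6 of one of [6s]; then one or more of the literal 'c', then the literal 'zb' (captured).
2 groups means the one result is a tuple of 2 captured strings — 1 here.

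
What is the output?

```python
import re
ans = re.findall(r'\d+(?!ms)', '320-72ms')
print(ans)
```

The negative lookaround is zero-width — it rules out positions where the adjacent text would match, without consuming anything.
Walking the string: at [0:3] → '320'; at [4:5] → '7'.
With no groups in the pattern, `findall` gives back each whole match — 2 here.

['320', '7']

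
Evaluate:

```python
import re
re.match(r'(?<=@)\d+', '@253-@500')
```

`re.match` only tries the pattern at the start of the string.
Here the pattern fails at index 0, so the call returns None.

None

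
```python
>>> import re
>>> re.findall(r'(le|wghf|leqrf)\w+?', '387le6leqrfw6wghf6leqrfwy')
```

['le', 'le', 'wghf', 'le']

Alternation tries branches left to right and keeps the first one that lets the overall match succeed at that position.
Matches: at [3:6] match 'le6', group 1 = 'le'; at [6:9] match 'leq', group 1 = 'le'; at [13:18] match 'wghf6', group 1 = 'wghf'; at [18:21] match 'leq', group 1 = 'le'.
One capturing group, so `findall` returns just the captured substring from each match — 4 in all.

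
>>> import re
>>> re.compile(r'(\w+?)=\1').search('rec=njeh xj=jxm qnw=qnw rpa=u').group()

After group 1 captures some text, `\1` only succeeds where that same text appears again.
The match spans [10:13] → 'j=j'.

'j=j'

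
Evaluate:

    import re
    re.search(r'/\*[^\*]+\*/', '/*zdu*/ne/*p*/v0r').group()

'/*zdu*/'

Unlike `match`, `search` isn't anchored — it looks for the pattern anywhere in the string.
The match spans [0:7] → '/*zdu*/'.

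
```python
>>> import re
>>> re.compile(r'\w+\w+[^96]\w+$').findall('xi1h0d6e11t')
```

['xi1h0d6e11t']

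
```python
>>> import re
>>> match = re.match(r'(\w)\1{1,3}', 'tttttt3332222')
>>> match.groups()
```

The backreference `\1` re-matches whatever the first group consumed, character for character.
`match` is anchored at position 0; if the pattern doesn't fit there, it returns None.
The match spans [0:4] → 'tttt'.
Captured: group 1 = 't'.

('t',)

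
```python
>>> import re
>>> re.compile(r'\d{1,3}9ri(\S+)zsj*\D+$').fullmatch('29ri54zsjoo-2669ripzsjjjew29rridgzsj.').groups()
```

('54zsjoo-2669ripzsjjjew29rridg',)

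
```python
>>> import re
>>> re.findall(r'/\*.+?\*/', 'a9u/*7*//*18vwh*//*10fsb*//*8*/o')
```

The `?` after the quantifier makes it lazy — it takes as little as possible before letting the rest of the pattern try.
With no groups in the pattern, `findall` gives back each whole match — 4 here.

['/*7*/', '/*18vwh*/', '/*10fsb*/', '/*8*/']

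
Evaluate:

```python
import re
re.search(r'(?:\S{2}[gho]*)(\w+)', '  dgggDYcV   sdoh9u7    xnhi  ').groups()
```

The match spans [2:10] → 'dgggDYcV'.
Captured: group 1 = 'DYcV'.

('DYcV',)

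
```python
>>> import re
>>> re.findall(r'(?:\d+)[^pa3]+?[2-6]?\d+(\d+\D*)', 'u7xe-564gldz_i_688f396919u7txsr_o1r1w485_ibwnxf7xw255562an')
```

['4gldz_i_', '9u', '5_ibwnxf', '2an']

A `+?`/`*?`/`{m,n}?` starts at its minimum and grows only as far as needed for what follows to match.
`findall` collects group 1 from each match (4 total).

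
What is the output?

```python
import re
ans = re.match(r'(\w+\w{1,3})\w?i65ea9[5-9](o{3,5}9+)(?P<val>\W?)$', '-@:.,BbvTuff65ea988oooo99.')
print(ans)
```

Pattern: one or more of a word character, then 1 to 3 of a word character (captured); then optionally a word character, then the literal 'i65', then the literal 'ea9'; then a character in [5-9]; then 3 to 5 of the literal 'o', then one or more of the literal '9' (captured); then optionally a non-word character (captured as 'val'); then anchored at the end.
`re.match` won't scan ahead — the pattern has to work from the very first character.
Here the pattern fails at index 0, so the call returns None.

None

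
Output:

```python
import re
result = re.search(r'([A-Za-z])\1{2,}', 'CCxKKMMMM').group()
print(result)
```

A backreference is literal: `\1` must see the identical characters the first group matched.
`re.search` tries every starting position until one works.
The match spans [5:9] → 'MMMM'.
Captured: group 1 = 'M'.

MMMM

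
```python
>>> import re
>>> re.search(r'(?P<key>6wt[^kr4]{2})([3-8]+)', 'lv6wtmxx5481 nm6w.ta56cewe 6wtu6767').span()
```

The pattern matches the literal '6wt', then exactly 2 of any character except [kr4] (captured as 'key'); then one or more of a character in [3-8] (captured).
`search` walks the string left to right and returns the first match it finds.
The match spans [27:35] → '6wtu6767'.
Captured: group 1 = '6wtu6', group 2 = '767'.

(27, 35)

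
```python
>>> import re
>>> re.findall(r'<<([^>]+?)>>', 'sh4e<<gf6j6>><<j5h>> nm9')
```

Scanning left to right: at [4:13] match '<<gf6j6>>', group 1 = 'gf6j6'; at [13:20] match '<<j5h>>', group 1 = 'j5h'.
`findall` collects group 1 from each match (2 total).

['gf6j6', 'j5h']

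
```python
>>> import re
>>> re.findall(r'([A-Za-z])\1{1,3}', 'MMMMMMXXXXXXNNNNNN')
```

`\1` is not a pattern — it's the concrete string captured by group 1, re-applied verbatim.
With a single group, `findall` returns only what that group captured — 6 items.

['M', 'M', 'X', 'X', 'N', 'N']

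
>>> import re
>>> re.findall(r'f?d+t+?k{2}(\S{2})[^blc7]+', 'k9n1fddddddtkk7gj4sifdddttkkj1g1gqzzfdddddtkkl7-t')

['7g']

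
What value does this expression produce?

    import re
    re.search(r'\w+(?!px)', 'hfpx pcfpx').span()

(0, 4)

`(?!…)`/`(?<!…)` only lets a position through if the neighbouring text does NOT match; no characters are consumed.
`re.search` tries every starting position until one works.
The match spans [0:4] → 'hfpx'.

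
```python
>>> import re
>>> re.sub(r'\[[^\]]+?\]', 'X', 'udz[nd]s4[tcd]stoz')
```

'udzXs4Xstoz'

`sub` substitutes 'X' at each match site.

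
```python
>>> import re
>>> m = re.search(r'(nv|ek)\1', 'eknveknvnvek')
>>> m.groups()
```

A backreference is literal: `\1` must see the identical characters the first group matched.
`re.search` scans for the first position where the pattern succeeds.
The match spans [6:10] → 'nvnv'.
Captured: group 1 = 'nv'.

('nv',)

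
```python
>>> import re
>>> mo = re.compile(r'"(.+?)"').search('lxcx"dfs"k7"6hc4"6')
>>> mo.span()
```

(4, 9)

The match spans [4:9] → '"dfs"'.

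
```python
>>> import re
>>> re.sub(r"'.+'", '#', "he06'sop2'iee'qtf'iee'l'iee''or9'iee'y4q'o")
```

'he06#o'

Matches: at [4:41] → "'sop2'iee'qtf'iee'l'iee''or9'iee'y4q'".
Each match is replaced by '#'.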